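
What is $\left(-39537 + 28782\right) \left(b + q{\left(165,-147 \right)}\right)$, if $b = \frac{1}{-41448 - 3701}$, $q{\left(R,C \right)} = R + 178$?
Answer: $- \frac{166553070030}{45149} \approx -3.689 \cdot 10^{6}$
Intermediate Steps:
$q{\left(R,C \right)} = 178 + R$
$b = - \frac{1}{45149}$ ($b = \frac{1}{-45149} = - \frac{1}{45149} \approx -2.2149 \cdot 10^{-5}$)
$\left(-39537 + 28782\right) \left(b + q{\left(165,-147 \right)}\right) = \left(-39537 + 28782\right) \left(- \frac{1}{45149} + \left(178 + 165\right)\right) = - 10755 \left(- \frac{1}{45149} + 343\right) = \left(-10755\right) \frac{15486106}{45149} = - \frac{166553070030}{45149}$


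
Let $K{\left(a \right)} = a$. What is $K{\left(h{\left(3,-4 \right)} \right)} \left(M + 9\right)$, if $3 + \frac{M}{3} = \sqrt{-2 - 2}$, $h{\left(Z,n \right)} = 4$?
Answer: $24 i \approx 24.0 i$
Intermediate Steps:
$M = -9 + 6 i$ ($M = -9 + 3 \sqrt{-2 - 2} = -9 + 3 \sqrt{-4} = -9 + 3 \cdot 2 i = -9 + 6 i \approx -9.0 + 6.0 i$)
$K{\left(h{\left(3,-4 \right)} \right)} \left(M + 9\right) = 4 \left(\left(-9 + 6 i\right) + 9\right) = 4 \cdot 6 i = 24 i$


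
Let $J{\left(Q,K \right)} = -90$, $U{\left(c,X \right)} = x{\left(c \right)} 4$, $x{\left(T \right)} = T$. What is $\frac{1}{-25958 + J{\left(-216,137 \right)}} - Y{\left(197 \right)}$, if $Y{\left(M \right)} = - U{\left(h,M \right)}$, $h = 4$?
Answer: $\frac{416767}{26048} \approx 16.0$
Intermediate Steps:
$U{\left(c,X \right)} = 4 c$ ($U{\left(c,X \right)} = c 4 = 4 c$)
$Y{\left(M \right)} = -16$ ($Y{\left(M \right)} = - 4 \cdot 4 = \left(-1\right) 16 = -16$)
$\frac{1}{-25958 + J{\left(-216,137 \right)}} - Y{\left(197 \right)} = \frac{1}{-25958 - 90} - -16 = \frac{1}{-26048} + 16 = - \frac{1}{26048} + 16 = \frac{416767}{26048}$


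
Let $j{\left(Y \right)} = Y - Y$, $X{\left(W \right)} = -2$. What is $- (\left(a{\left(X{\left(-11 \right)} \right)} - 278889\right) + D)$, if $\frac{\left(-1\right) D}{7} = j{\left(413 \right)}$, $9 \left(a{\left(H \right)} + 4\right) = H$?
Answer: $\frac{2510039}{9} \approx 2.7889 \cdot 10^{5}$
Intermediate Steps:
$a{\left(H \right)} = -4 + \frac{H}{9}$
$j{\left(Y \right)} = 0$
$D = 0$ ($D = \left(-7\right) 0 = 0$)
$- (\left(a{\left(X{\left(-11 \right)} \right)} - 278889\right) + D) = - (\left(\left(-4 + \frac{1}{9} \left(-2\right)\right) - 278889\right) + 0) = - (\left(\left(-4 - \frac{2}{9}\right) - 278889\right) + 0) = - (\left(- \frac{38}{9} - 278889\right) + 0) = - (- \frac{2510039}{9} + 0) = \left(-1\right) \left(- \frac{2510039}{9}\right) = \frac{2510039}{9}$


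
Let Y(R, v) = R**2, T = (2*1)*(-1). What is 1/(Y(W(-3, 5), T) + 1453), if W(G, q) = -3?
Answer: 1/1462 ≈ 0.00068399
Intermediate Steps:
T = -2 (T = 2*(-1) = -2)
1/(Y(W(-3, 5), T) + 1453) = 1/((-3)**2 + 1453) = 1/(9 + 1453) = 1/1462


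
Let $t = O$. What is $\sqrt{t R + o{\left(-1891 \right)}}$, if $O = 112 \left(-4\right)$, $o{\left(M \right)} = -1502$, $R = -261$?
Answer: $\sqrt{115426} \approx 339.74$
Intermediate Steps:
$O = -448$
$t = -448$
$\sqrt{t R + o{\left(-1891 \right)}} = \sqrt{\left(-448\right) \left(-261\right) - 1502} = \sqrt{116928 - 1502} = \sqrt{115426}$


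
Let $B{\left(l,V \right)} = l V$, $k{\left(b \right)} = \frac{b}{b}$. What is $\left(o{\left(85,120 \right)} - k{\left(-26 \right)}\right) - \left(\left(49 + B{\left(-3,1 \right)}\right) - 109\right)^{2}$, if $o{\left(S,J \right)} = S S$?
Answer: $3255$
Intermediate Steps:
$o{\left(S,J \right)} = S^{2}$
$k{\left(b \right)} = 1$
$B{\left(l,V \right)} = V l$
$\left(o{\left(85,120 \right)} - k{\left(-26 \right)}\right) - \left(\left(49 + B{\left(-3,1 \right)}\right) - 109\right)^{2} = \left(85^{2} - 1\right) - \left(\left(49 + 1 \left(-3\right)\right) - 109\right)^{2} = \left(7225 - 1\right) - \left(\left(49 - 3\right) - 109\right)^{2} = 7224 - \left(46 - 109\right)^{2} = 7224 - \left(-63\right)^{2} = 7224 - 3969 = 3255$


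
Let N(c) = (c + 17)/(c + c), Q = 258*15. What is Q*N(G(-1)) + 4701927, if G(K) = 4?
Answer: 18848343/4 ≈ 4.7121e+6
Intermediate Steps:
Q = 3870
N(c) = (17 + c)/(2*c) (N(c) = (17 + c)/((2*c)) = (17 + c)*(1/(2*c)) = (17 + c)/(2*c))
Q*N(G(-1)) + 4701927 = 3870*((½)*(17 + 4)/4) + 4701927 = 3870*((½)*(¼)*21) + 4701927 = 3870*(21/8) + 4701927 = 40635/4 + 4701927 = 18848343/4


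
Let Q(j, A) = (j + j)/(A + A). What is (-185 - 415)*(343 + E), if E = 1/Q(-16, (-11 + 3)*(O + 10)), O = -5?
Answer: -207300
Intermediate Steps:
Q(j, A) = j/A (Q(j, A) = (2*j)/((2*A)) = (2*j)*(1/(2*A)) = j/A)
E = 5/2 (E = 1/(-16*1/((-11 + 3)*(-5 + 10))) = 1/(-16/((-8*5))) = 1/(-16/(-40)) = 1/(-16*(-1/40)) = 1/(⅖) = 5/2 ≈ 2.5000)
(-185 - 415)*(343 + E) = (-185 - 415)*(343 + 5/2) = -600*691/2 = -207300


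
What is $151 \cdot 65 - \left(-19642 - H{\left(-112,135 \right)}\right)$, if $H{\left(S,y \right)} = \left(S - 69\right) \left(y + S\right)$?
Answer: $25294$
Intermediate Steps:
$H{\left(S,y \right)} = \left(-69 + S\right) \left(S + y\right)$
$151 \cdot 65 - \left(-19642 - H{\left(-112,135 \right)}\right) = 151 \cdot 65 - \left(-19642 - \left(\left(-112\right)^{2} - -7728 - 9315 - 15120\right)\right) = 9815 - \left(-19642 - \left(12544 + 7728 - 9315 - 15120\right)\right) = 9815 - \left(-19642 - -4163\right) = 9815 - \left(-19642 + 4163\right) = 9815 - -15479 = 9815 + 15479 = 25294$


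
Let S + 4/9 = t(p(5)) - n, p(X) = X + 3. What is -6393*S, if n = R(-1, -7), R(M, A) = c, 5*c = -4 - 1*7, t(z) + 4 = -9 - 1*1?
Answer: 1174181/15 ≈ 78279.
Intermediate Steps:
p(X) = 3 + X
t(z) = -14 (t(z) = -4 + (-9 - 1*1) = -4 + (-9 - 1) = -4 - 10 = -14)
c = -11/5 (c = (-4 - 1*7)/5 = (-4 - 7)/5 = (1/5)*(-11) = -11/5 ≈ -2.2000)
R(M, A) = -11/5
n = -11/5 ≈ -2.2000
S = -551/45 (S = -4/9 + (-14 - 1*(-11/5)) = -4/9 + (-14 + 11/5) = -4/9 - 59/5 = -551/45 ≈ -12.244)
-6393*S = -6393*(-551/45) = 1174181/15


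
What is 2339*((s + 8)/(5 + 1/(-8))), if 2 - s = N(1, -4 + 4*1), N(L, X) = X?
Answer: 187120/39 ≈ 4797.9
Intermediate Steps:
s = 2 (s = 2 - (-4 + 4*1) = 2 - (-4 + 4) = 2 - 1*0 = 2 + 0 = 2)
2339*((s + 8)/(5 + 1/(-8))) = 2339*((2 + 8)/(5 + 1/(-8))) = 2339*(10/(5 - ⅛)) = 2339*(10/(39/8)) = 2339*(10*(8/39)) = 2339*(80/39) = 187120/39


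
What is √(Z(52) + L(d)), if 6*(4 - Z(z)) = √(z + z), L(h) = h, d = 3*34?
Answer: √(954 - 3*√26)/3 ≈ 10.213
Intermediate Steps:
d = 102
Z(z) = 4 - √2*√z/6 (Z(z) = 4 - √(z + z)/6 = 4 - √2*√z/6)
√(Z(52) + L(d)) = √((4 - √2*√52/6) + 102) = √((4 - √2*2*√13/6) + 102) = √((4 - √26/3) + 102) = √(106 - √26/3)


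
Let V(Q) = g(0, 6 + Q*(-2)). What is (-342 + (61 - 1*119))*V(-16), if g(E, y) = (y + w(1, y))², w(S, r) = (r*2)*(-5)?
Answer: -46785600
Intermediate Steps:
w(S, r) = -10*r (w(S, r) = (2*r)*(-5) = -10*r)
g(E, y) = 81*y² (g(E, y) = (y - 10*y)² = (-9*y)² = 81*y²)
V(Q) = 81*(6 - 2*Q)² (V(Q) = 81*(6 + Q*(-2))² = 81*(6 - 2*Q)²)
(-342 + (61 - 1*119))*V(-16) = (-342 + (61 - 1*119))*(324*(3 - 1*(-16))²) = (-342 + (61 - 119))*(324*(3 + 16)²) = (-342 - 58)*(324*19²) = -129600*361 = -400*116964 = -46785600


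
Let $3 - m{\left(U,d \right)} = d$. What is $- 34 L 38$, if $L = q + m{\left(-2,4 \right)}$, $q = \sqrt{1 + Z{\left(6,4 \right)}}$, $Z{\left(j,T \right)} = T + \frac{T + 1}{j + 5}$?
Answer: $1292 - \frac{2584 \sqrt{165}}{11} \approx -1725.5$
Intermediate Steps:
$Z{\left(j,T \right)} = T + \frac{1 + T}{5 + j}$
$m{\left(U,d \right)} = 3 - d$
$q = \frac{2 \sqrt{165}}{11}$ ($q = \sqrt{1 + \frac{1 + 6 \cdot 4 + 4 \cdot 6}{5 + 6}} = \sqrt{1 + \frac{1 + 24 + 24}{11}} = \sqrt{1 + \frac{1}{11} \cdot 49} = \sqrt{1 + \frac{49}{11}} = \sqrt{\frac{60}{11}} = \frac{2 \sqrt{165}}{11} \approx 2.3355$)
$L = -1 + \frac{2 \sqrt{165}}{11}$ ($L = \frac{2 \sqrt{165}}{11} + \left(3 - 4\right) = \frac{2 \sqrt{165}}{11} - 1 = -1 + \frac{2 \sqrt{165}}{11} \approx 1.3355$)
$- 34 L 38 = - 34 \left(-1 + \frac{2 \sqrt{165}}{11}\right) 38 = \left(34 - \frac{68 \sqrt{165}}{11}\right) 38 = 1292 - \frac{2584 \sqrt{165}}{11}$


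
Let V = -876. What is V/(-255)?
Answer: 292/85 ≈ 3.4353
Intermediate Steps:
V/(-255) = -876/(-255) = -876*(-1/255) = 292/85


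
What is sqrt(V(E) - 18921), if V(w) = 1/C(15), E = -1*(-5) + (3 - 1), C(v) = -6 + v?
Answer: 4*I*sqrt(10643)/3 ≈ 137.55*I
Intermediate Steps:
E = 7 (E = 5 + 2 = 7)
V(w) = 1/9 (V(w) = 1/(-6 + 15) = 1/9)
sqrt(V(E) - 18921) = sqrt(1/9 - 18921) = sqrt(-170288/9) = 4*I*sqrt(10643)/3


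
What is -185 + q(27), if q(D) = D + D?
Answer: -131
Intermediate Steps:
q(D) = 2*D
-185 + q(27) = -185 + 2*27 = -185 + 54 = -131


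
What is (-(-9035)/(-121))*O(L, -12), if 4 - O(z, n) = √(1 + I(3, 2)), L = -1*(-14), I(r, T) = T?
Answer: -36140/121 + 9035*√3/121 ≈ -169.35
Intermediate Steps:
L = 14
O(z, n) = 4 - √3 (O(z, n) = 4 - √(1 + 2) = 4 - √3)
(-(-9035)/(-121))*O(L, -12) = (-(-9035)/(-121))*(4 - √3) = (-(-9035)*(-1)/121)*(4 - √3) = (-139*65/121)*(4 - √3) = -9035*(4 - √3)/121 = -36140/121 + 9035*√3/121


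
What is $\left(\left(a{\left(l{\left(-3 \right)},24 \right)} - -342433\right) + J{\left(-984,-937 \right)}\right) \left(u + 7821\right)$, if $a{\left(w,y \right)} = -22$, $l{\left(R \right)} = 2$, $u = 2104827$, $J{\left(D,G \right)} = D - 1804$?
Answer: $717503851704$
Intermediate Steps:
$J{\left(D,G \right)} = -1804 + D$
$\left(\left(a{\left(l{\left(-3 \right)},24 \right)} - -342433\right) + J{\left(-984,-937 \right)}\right) \left(u + 7821\right) = \left(\left(-22 - -342433\right) - 2788\right) \left(2104827 + 7821\right) = \left(\left(-22 + 342433\right) - 2788\right) 2112648 = \left(342411 - 2788\right) 2112648 = 339623 \cdot 2112648 = 717503851704$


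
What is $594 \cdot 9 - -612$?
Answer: $5958$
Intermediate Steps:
$594 \cdot 9 - -612 = 5346 + 612 = 5958$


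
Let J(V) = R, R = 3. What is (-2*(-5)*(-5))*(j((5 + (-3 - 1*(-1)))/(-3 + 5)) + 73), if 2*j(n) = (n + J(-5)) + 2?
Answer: -7625/2 ≈ -3812.5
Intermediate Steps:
J(V) = 3
j(n) = 5/2 + n/2 (j(n) = ((n + 3) + 2)/2 = ((3 + n) + 2)/2 = (5 + n)/2 = 5/2 + n/2)
(-2*(-5)*(-5))*(j((5 + (-3 - 1*(-1)))/(-3 + 5)) + 73) = (-2*(-5)*(-5))*((5/2 + ((5 + (-3 - 1*(-1)))/(-3 + 5))/2) + 73) = (10*(-5))*((5/2 + ((5 + (-3 + 1))/2)/2) + 73) = -50*((5/2 + ((5 - 2)*(½))/2) + 73) = -50*((5/2 + (3*(½))/2) + 73) = -50*((5/2 + (½)*(3/2)) + 73) = -50*((5/2 + ¾) + 73) = -50*(13/4 + 73) = -50*305/4 = -7625/2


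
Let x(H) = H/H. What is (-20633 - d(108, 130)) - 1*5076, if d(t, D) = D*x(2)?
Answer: -25839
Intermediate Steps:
x(H) = 1
d(t, D) = D (d(t, D) = D*1 = D)
(-20633 - d(108, 130)) - 1*5076 = (-20633 - 1*130) - 1*5076 = (-20633 - 130) - 5076 = -20763 - 5076 = -25839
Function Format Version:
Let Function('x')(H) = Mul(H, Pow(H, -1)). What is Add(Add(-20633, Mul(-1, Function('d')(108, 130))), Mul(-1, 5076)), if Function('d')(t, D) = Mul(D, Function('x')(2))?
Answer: -25839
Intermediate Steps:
Function('x')(H) = 1
Function('d')(t, D) = D (Function('d')(t, D) = Mul(D, 1) = D)
Add(Add(-20633, Mul(-1, Function('d')(108, 130))), Mul(-1, 5076)) = Add(Add(-20633, Mul(-1, 130)), Mul(-1, 5076)) = Add(Add(-20633, -130), -5076) = Add(-20763, -5076) = -25839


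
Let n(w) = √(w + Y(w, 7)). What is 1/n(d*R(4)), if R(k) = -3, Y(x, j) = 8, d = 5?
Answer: -I*√7/7 ≈ -0.37796*I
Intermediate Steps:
n(w) = √(8 + w) (n(w) = √(w + 8) = √(8 + w))
1/n(d*R(4)) = 1/(√(8 + 5*(-3))) = 1/(√(8 - 15)) = 1/(√(-7)) = 1/(I*√7) = -I*√7/7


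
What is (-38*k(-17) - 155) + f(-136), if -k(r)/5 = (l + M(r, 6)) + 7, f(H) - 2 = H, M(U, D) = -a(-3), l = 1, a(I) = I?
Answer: 1801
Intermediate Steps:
M(U, D) = 3 (M(U, D) = -1*(-3) = 3)
f(H) = 2 + H
k(r) = -55 (k(r) = -5*((1 + 3) + 7) = -5*(4 + 7) = -5*11 = -55)
(-38*k(-17) - 155) + f(-136) = (-38*(-55) - 155) + (2 - 136) = (2090 - 155) - 134 = 1935 - 134 = 1801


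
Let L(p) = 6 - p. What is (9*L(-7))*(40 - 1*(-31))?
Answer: 8307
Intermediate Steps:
(9*L(-7))*(40 - 1*(-31)) = (9*(6 - 1*(-7)))*(40 - 1*(-31)) = (9*(6 + 7))*(40 + 31) = (9*13)*71 = 117*71 = 8307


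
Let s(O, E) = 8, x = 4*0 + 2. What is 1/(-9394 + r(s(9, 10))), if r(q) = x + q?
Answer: -1/9384 ≈ -0.00010656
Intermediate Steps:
x = 2 (x = 0 + 2 = 2)
r(q) = 2 + q
1/(-9394 + r(s(9, 10))) = 1/(-9394 + (2 + 8)) = 1/(-9394 + 10) = 1/(-9384) = -1/9384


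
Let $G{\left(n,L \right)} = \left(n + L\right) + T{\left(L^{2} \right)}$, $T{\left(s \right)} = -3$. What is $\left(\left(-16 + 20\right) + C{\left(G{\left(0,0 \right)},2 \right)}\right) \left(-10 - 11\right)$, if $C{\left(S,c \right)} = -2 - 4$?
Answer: $42$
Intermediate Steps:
$G{\left(n,L \right)} = -3 + L + n$ ($G{\left(n,L \right)} = \left(n + L\right) - 3 = \left(L + n\right) - 3 = -3 + L + n$)
$C{\left(S,c \right)} = -6$ ($C{\left(S,c \right)} = -2 - 4 = -6$)
$\left(\left(-16 + 20\right) + C{\left(G{\left(0,0 \right)},2 \right)}\right) \left(-10 - 11\right) = \left(\left(-16 + 20\right) - 6\right) \left(-10 - 11\right) = \left(4 - 6\right) \left(-10 - 11\right) = \left(-2\right) \left(-21\right) = 42$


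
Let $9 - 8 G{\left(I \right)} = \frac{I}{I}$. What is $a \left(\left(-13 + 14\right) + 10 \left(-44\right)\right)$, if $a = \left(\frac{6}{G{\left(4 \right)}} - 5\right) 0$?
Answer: $0$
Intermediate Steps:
$G{\left(I \right)} = 1$ ($G{\left(I \right)} = \frac{9}{8} - \frac{I \frac{1}{I}}{8} = \frac{9}{8} - \frac{1}{8} = 1$)
$a = 0$ ($a = \left(\frac{6}{1} - 5\right) 0 = \left(6 \cdot 1 - 5\right) 0 = \left(6 - 5\right) 0 = 1 \cdot 0 = 0$)
$a \left(\left(-13 + 14\right) + 10 \left(-44\right)\right) = 0 \left(\left(-13 + 14\right) + 10 \left(-44\right)\right) = 0 \left(1 - 440\right) = 0 \left(-439\right) = 0$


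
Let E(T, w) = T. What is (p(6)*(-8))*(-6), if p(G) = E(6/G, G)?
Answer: 48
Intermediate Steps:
p(G) = 6/G
(p(6)*(-8))*(-6) = ((6/6)*(-8))*(-6) = ((6*(1/6))*(-8))*(-6) = (1*(-8))*(-6) = -8*(-6) = 48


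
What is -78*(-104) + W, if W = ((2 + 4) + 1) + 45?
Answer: 8164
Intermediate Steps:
W = 52 (W = (6 + 1) + 45 = 7 + 45 = 52)
-78*(-104) + W = -78*(-104) + 52 = 8112 + 52 = 8164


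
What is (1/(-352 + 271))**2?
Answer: 1/6561 ≈ 0.00015242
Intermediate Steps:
(1/(-352 + 271))**2 = (1/(-81))**2 = (-1/81)**2 = 1/6561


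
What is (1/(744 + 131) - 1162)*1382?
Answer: -1405147118/875 ≈ -1.6059e+6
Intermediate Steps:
(1/(744 + 131) - 1162)*1382 = (1/875 - 1162)*1382 = -1016749/875*1382 = -1405147118/875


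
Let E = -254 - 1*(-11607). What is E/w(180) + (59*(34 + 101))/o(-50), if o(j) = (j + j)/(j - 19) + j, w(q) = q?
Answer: -243571/2412 ≈ -100.98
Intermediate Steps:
E = 11353 (E = -254 + 11607 = 11353)
o(j) = j + 2*j/(-19 + j) (o(j) = (2*j)/(-19 + j) + j = 2*j/(-19 + j) + j = j + 2*j/(-19 + j))
E/w(180) + (59*(34 + 101))/o(-50) = 11353/180 + (59*(34 + 101))/((-50*(-17 - 50)/(-19 - 50))) = 11353*(1/180) + (59*135)/((-50*(-67)/(-69))) = 11353/180 + 7965/((-50*(-1/69)*(-67))) = 11353/180 + 7965/(-3350/69) = 11353/180 + 7965*(-69/3350) = 11353/180 - 109917/670 = -243571/2412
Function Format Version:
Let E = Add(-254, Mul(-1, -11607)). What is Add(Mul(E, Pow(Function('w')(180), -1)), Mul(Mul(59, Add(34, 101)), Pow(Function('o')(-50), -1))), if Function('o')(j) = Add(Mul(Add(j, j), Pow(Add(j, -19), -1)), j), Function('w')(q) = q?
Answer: Rational(-243571, 2412) ≈ -100.98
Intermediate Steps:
E = 11353 (E = Add(-254, 11607) = 11353)
Function('o')(j) = Add(j, Mul(2, j, Pow(Add(-19, j), -1))) (Function('o')(j) = Add(Mul(Mul(2, j), Pow(Add(-19, j), -1)), j) = Add(Mul(2, j, Pow(Add(-19, j), -1)), j) = Add(j, Mul(2, j, Pow(Add(-19, j), -1))))
Add(Mul(E, Pow(Function('w')(180), -1)), Mul(Mul(59, Add(34, 101)), Pow(Function('o')(-50), -1))) = Add(Mul(11353, Pow(180, -1)), Mul(Mul(59, Add(34, 101)), Pow(Mul(-50, Pow(Add(-19, -50), -1), Add(-17, -50)), -1))) = Add(Mul(11353, Rational(1, 180)), Mul(Mul(59, 135), Pow(Mul(-50, Pow(-69, -1), -67), -1))) = Add(Rational(11353, 180), Mul(7965, Pow(Mul(-50, Rational(-1, 69), -67), -1))) = Add(Rational(11353, 180), Mul(7965, Pow(Rational(-3350, 69), -1))) = Add(Rational(11353, 180), Mul(7965, Rational(-69, 3350))) = Add(Rational(11353, 180), Rational(-109917, 670)) = Rational(-243571, 2412)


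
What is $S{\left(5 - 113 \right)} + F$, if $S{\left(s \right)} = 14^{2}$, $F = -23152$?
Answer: $-22956$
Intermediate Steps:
$S{\left(s \right)} = 196$
$S{\left(5 - 113 \right)} + F = 196 - 23152 = -22956$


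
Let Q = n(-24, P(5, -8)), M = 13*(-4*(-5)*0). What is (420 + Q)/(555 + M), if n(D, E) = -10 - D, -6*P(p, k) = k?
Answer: 434/555 ≈ 0.78198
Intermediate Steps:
P(p, k) = -k/6
M = 0 (M = 13*(20*0) = 13*0 = 0)
Q = 14 (Q = -10 - 1*(-24) = -10 + 24 = 14)
(420 + Q)/(555 + M) = (420 + 14)/(555 + 0) = 434/555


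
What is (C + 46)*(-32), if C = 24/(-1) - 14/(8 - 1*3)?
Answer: -3072/5 ≈ -614.40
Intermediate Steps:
C = -134/5 (C = 24*(-1) - 14/(8 - 3) = -24 - 14/5 = -134/5 ≈ -26.800)
(C + 46)*(-32) = (-134/5 + 46)*(-32) = (96/5)*(-32) = -3072/5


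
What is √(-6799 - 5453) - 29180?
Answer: -29180 + 2*I*√3063 ≈ -29180.0 + 110.69*I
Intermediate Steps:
√(-6799 - 5453) - 29180 = √(-12252) - 29180 = 2*I*√3063 - 29180 = -29180 + 2*I*√3063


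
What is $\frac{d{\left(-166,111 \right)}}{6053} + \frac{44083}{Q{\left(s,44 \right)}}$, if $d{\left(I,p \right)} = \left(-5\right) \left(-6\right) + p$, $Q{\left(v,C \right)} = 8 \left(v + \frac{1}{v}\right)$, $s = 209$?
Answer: $\frac{55817662687}{2115257168} \approx 26.388$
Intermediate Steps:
$Q{\left(v,C \right)} = 8 v + \frac{8}{v}$
$d{\left(I,p \right)} = 30 + p$
$\frac{d{\left(-166,111 \right)}}{6053} + \frac{44083}{Q{\left(s,44 \right)}} = \frac{30 + 111}{6053} + \frac{44083}{8 \cdot 209 + \frac{8}{209}} = 141 \cdot \frac{1}{6053} + \frac{44083}{1672 + 8 \cdot \frac{1}{209}} = \frac{141}{6053} + \frac{44083}{1672 + \frac{8}{209}} = \frac{141}{6053} + \frac{44083}{\frac{349456}{209}} = \frac{141}{6053} + 44083 \cdot \frac{209}{349456} = \frac{141}{6053} + \frac{9213347}{349456} = \frac{55817662687}{2115257168}$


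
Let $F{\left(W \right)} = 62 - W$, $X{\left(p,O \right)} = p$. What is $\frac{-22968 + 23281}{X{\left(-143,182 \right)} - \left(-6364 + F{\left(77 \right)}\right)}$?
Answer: $\frac{313}{6236} \approx 0.050192$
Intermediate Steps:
$\frac{-22968 + 23281}{X{\left(-143,182 \right)} - \left(-6364 + F{\left(77 \right)}\right)} = \frac{-22968 + 23281}{-143 - \left(-6302 - 77\right)} = \frac{313}{-143 + \left(6364 - \left(62 - 77\right)\right)} = \frac{313}{-143 + \left(6364 - -15\right)} = \frac{313}{-143 + \left(6364 + 15\right)} = \frac{313}{-143 + 6379} = \frac{313}{6236}$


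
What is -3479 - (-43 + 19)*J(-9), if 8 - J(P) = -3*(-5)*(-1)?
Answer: -2927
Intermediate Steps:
J(P) = 23 (J(P) = 8 - (-3*(-5))*(-1) = 8 - 15*(-1) = 8 - 1*(-15) = 8 + 15 = 23)
-3479 - (-43 + 19)*J(-9) = -3479 - (-43 + 19)*23 = -3479 - (-24)*23 = -3479 - 1*(-552) = -3479 + 552 = -2927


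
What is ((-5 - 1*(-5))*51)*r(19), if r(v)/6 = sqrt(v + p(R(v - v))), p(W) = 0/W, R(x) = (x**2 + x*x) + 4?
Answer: 0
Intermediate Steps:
R(x) = 4 + 2*x**2 (R(x) = (x**2 + x**2) + 4 = 2*x**2 + 4 = 4 + 2*x**2)
p(W) = 0
r(v) = 6*sqrt(v) (r(v) = 6*sqrt(v + 0) = 6*sqrt(v))
((-5 - 1*(-5))*51)*r(19) = ((-5 - 1*(-5))*51)*(6*sqrt(19)) = ((-5 + 5)*51)*(6*sqrt(19)) = (0*51)*(6*sqrt(19)) = 0*(6*sqrt(19)) = 0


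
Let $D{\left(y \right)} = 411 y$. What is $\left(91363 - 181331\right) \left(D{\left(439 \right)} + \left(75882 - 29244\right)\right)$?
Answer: $-20428763856$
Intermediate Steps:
$\left(91363 - 181331\right) \left(D{\left(439 \right)} + \left(75882 - 29244\right)\right) = \left(91363 - 181331\right) \left(411 \cdot 439 + \left(75882 - 29244\right)\right) = - 89968 \left(180429 + 46638\right) = \left(-89968\right) 227067 = -20428763856$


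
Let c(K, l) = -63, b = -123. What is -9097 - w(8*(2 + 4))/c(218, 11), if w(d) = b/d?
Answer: -9169817/1008 ≈ -9097.0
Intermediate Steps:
w(d) = -123/d
-9097 - w(8*(2 + 4))/c(218, 11) = -9097 - (-123*1/(8*(2 + 4)))/(-63) = -9097 - (-123/(8*6))*(-1)/63 = -9097 - (-123/48)*(-1)/63 = -9097 - (-123*1/48)*(-1)/63 = -9097 - (-41)*(-1)/(16*63) = -9097 - 1*41/1008 = -9097 - 41/1008 = -9169817/1008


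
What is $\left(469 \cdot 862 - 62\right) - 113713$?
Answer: $290503$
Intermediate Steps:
$\left(469 \cdot 862 - 62\right) - 113713 = \left(404278 - 62\right) - 113713 = 404216 - 113713 = 290503$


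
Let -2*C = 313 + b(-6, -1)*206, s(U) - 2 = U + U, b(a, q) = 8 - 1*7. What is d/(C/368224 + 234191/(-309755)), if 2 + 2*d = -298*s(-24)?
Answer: -1563295739494720/172630256413 ≈ -9055.8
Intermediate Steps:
b(a, q) = 1 (b(a, q) = 8 - 7 = 1)
s(U) = 2 + 2*U (s(U) = 2 + (U + U) = 2 + 2*U)
C = -519/2 (C = -(313 + 1*206)/2 = -(313 + 206)/2 = -½*519 = -519/2 ≈ -259.50)
d = 6853 (d = -1 + (-298*(2 + 2*(-24)))/2 = -1 + (-298*(2 - 48))/2 = -1 + (-298*(-46))/2 = -1 + (½)*13708 = -1 + 6854 = 6853)
d/(C/368224 + 234191/(-309755)) = 6853/(-519/2/368224 + 234191/(-309755)) = 6853/(-519/2*1/368224 + 234191*(-1/309755)) = 6853/(-519/736448 - 234191/309755) = 6853/(-172630256413/228118450240) = 6853*(-228118450240/172630256413) = -1563295739494720/172630256413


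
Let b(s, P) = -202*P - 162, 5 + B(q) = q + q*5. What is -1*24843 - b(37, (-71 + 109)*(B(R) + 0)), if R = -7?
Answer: -385453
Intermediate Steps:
B(q) = -5 + 6*q (B(q) = -5 + (q + q*5) = -5 + (q + 5*q) = -5 + 6*q)
b(s, P) = -162 - 202*P
-1*24843 - b(37, (-71 + 109)*(B(R) + 0)) = -1*24843 - (-162 - 202*(-71 + 109)*((-5 + 6*(-7)) + 0)) = -24843 - (-162 - 7676*((-5 - 42) + 0)) = -24843 - (-162 - 7676*(-47 + 0)) = -24843 - (-162 - 7676*(-47)) = -24843 - (-162 - 202*(-1786)) = -24843 - (-162 + 360772) = -24843 - 1*360610 = -24843 - 360610 = -385453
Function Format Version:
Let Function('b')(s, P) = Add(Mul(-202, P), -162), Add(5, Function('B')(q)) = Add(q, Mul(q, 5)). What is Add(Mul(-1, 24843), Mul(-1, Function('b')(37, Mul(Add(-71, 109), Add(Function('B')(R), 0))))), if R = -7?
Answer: -385453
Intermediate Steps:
Function('B')(q) = Add(-5, Mul(6, q)) (Function('B')(q) = Add(-5, Add(q, Mul(q, 5))) = Add(-5, Add(q, Mul(5, q))) = Add(-5, Mul(6, q)))
Function('b')(s, P) = Add(-162, Mul(-202, P))
Add(Mul(-1, 24843), Mul(-1, Function('b')(37, Mul(Add(-71, 109), Add(Function('B')(R), 0))))) = Add(Mul(-1, 24843), Mul(-1, Add(-162, Mul(-202, Mul(Add(-71, 109), Add(Add(-5, Mul(6, -7)), 0)))))) = Add(-24843, Mul(-1, Add(-162, Mul(-202, Mul(38, Add(Add(-5, -42), 0)))))) = Add(-24843, Mul(-1, Add(-162, Mul(-202, Mul(38, Add(-47, 0)))))) = Add(-24843, Mul(-1, Add(-162, Mul(-202, Mul(38, -47))))) = Add(-24843, Mul(-1, Add(-162, Mul(-202, -1786)))) = Add(-24843, Mul(-1, Add(-162, 360772))) = Add(-24843, Mul(-1, 360610)) = Add(-24843, -360610) = -385453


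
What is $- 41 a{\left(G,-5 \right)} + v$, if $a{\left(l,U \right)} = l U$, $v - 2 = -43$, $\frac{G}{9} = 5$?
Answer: $9184$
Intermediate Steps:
$G = 45$ ($G = 9 \cdot 5 = 45$)
$v = -41$ ($v = 2 - 43 = -41$)
$a{\left(l,U \right)} = U l$
$- 41 a{\left(G,-5 \right)} + v = - 41 \left(\left(-5\right) 45\right) - 41 = \left(-41\right) \left(-225\right) - 41 = 9225 - 41 = 9184$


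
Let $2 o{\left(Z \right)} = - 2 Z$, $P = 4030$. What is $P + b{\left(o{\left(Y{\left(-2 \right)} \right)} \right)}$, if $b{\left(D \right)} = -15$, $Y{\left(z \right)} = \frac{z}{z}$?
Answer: $4015$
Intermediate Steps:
$Y{\left(z \right)} = 1$
$o{\left(Z \right)} = - Z$ ($o{\left(Z \right)} = \frac{\left(-2\right) Z}{2} = - Z$)
$P + b{\left(o{\left(Y{\left(-2 \right)} \right)} \right)} = 4030 - 15 = 4015$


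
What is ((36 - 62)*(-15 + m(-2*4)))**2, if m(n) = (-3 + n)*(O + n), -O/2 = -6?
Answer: 2353156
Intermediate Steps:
O = 12 (O = -2*(-6) = 12)
m(n) = (-3 + n)*(12 + n)
((36 - 62)*(-15 + m(-2*4)))**2 = ((36 - 62)*(-15 + (-36 + (-2*4)**2 + 9*(-2*4))))**2 = (-26*(-15 + (-36 + (-8)**2 + 9*(-8))))**2 = (-26*(-15 + (-36 + 64 - 72)))**2 = (-26*(-15 - 44))**2 = (-26*(-59))**2 = 1534**2 = 2353156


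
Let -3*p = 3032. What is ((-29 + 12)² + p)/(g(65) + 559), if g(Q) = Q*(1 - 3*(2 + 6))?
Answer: 2165/2808 ≈ 0.77101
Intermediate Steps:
p = -3032/3 (p = -⅓*3032 = -3032/3 ≈ -1010.7)
g(Q) = -23*Q (g(Q) = Q*(1 - 3*8) = Q*(1 - 24) = Q*(-23) = -23*Q)
((-29 + 12)² + p)/(g(65) + 559) = ((-29 + 12)² - 3032/3)/(-23*65 + 559) = ((-17)² - 3032/3)/(-1495 + 559) = (289 - 3032/3)/(-936) = -2165/3*(-1/936) = 2165/2808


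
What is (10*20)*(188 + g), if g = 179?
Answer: 73400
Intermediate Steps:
(10*20)*(188 + g) = (10*20)*(188 + 179) = 200*367 = 73400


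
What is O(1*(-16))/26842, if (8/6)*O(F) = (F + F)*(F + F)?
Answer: 384/13421 ≈ 0.028612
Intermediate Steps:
O(F) = 3*F**2 (O(F) = 3*((F + F)*(F + F))/4 = 3*((2*F)*(2*F))/4 = 3*(4*F**2)/4 = 3*F**2)
O(1*(-16))/26842 = (3*(1*(-16))**2)/26842 = (3*(-16)**2)*(1/26842) = (3*256)*(1/26842) = 768*(1/26842) = 384/13421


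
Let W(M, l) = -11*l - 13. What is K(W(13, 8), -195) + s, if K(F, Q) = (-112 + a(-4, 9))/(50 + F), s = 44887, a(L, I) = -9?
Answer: 2289358/51 ≈ 44889.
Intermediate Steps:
W(M, l) = -13 - 11*l
K(F, Q) = -121/(50 + F) (K(F, Q) = (-112 - 9)/(50 + F) = -121/(50 + F))
K(W(13, 8), -195) + s = -121/(50 + (-13 - 11*8)) + 44887 = -121/(50 + (-13 - 88)) + 44887 = -121/(50 - 101) + 44887 = -121/(-51) + 44887 = -121*(-1/51) + 44887 = 121/51 + 44887 = 2289358/51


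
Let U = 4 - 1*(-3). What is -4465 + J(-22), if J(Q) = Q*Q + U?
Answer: -3974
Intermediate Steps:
U = 7 (U = 4 + 3 = 7)
J(Q) = 7 + Q**2 (J(Q) = Q*Q + 7 = Q**2 + 7 = 7 + Q**2)
-4465 + J(-22) = -4465 + (7 + (-22)**2) = -4465 + (7 + 484) = -4465 + 491 = -3974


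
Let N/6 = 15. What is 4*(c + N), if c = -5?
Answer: 340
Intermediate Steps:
N = 90 (N = 6*15 = 90)
4*(c + N) = 4*(-5 + 90) = 4*85 = 340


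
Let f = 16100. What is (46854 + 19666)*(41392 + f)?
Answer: 3824367840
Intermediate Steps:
(46854 + 19666)*(41392 + f) = (46854 + 19666)*(41392 + 16100) = 66520*57492 = 3824367840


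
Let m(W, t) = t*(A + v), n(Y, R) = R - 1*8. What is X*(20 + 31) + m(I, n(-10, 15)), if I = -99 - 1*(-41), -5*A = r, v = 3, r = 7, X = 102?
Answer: 26066/5 ≈ 5213.2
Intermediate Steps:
A = -7/5 (A = -⅕*7 = -7/5 ≈ -1.4000)
n(Y, R) = -8 + R (n(Y, R) = R - 8 = -8 + R)
I = -58 (I = -99 + 41 = -58)
m(W, t) = 8*t/5 (m(W, t) = t*(-7/5 + 3) = t*(8/5) = 8*t/5)
X*(20 + 31) + m(I, n(-10, 15)) = 102*(20 + 31) + 8*(-8 + 15)/5 = 102*51 + (8/5)*7 = 5202 + 56/5 = 26066/5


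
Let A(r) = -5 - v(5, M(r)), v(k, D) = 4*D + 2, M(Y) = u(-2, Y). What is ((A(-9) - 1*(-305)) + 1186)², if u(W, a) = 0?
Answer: 2202256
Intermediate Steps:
M(Y) = 0
v(k, D) = 2 + 4*D
A(r) = -7 (A(r) = -5 - (2 + 4*0) = -5 - (2 + 0) = -5 - 1*2 = -5 - 2 = -7)
((A(-9) - 1*(-305)) + 1186)² = ((-7 - 1*(-305)) + 1186)² = ((-7 + 305) + 1186)² = (298 + 1186)² = 1484² = 2202256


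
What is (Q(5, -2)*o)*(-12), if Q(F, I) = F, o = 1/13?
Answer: -60/13 ≈ -4.6154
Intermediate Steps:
o = 1/13 ≈ 0.076923
(Q(5, -2)*o)*(-12) = (5*(1/13))*(-12) = (5/13)*(-12) = -60/13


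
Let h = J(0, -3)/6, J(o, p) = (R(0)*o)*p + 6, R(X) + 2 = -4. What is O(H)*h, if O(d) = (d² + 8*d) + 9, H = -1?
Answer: 2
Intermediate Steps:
R(X) = -6 (R(X) = -2 - 4 = -6)
O(d) = 9 + d² + 8*d
J(o, p) = 6 - 6*o*p (J(o, p) = (-6*o)*p + 6 = -6*o*p + 6 = 6 - 6*o*p)
h = 1 (h = (6 - 6*0*(-3))/6 = (6 + 0)*(⅙) = 6*(⅙) = 1)
O(H)*h = (9 + (-1)² + 8*(-1))*1 = (9 + 1 - 8)*1 = 2*1 = 2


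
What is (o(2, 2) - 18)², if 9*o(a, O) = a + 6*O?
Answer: 21904/81 ≈ 270.42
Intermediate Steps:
o(a, O) = a/9 + 2*O/3 (o(a, O) = (a + 6*O)/9 = a/9 + 2*O/3)
(o(2, 2) - 18)² = (((⅑)*2 + (⅔)*2) - 18)² = ((2/9 + 4/3) - 18)² = (14/9 - 18)² = (-148/9)² = 21904/81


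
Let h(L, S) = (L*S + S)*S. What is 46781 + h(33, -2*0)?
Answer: 46781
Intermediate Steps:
h(L, S) = S*(S + L*S) (h(L, S) = (S + L*S)*S = S*(S + L*S))
46781 + h(33, -2*0) = 46781 + (-2*0)²*(1 + 33) = 46781 + 0²*34 = 46781 + 0*34 = 46781 + 0 = 46781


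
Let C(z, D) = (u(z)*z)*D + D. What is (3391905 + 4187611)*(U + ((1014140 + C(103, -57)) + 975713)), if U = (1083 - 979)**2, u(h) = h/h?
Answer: 15119171325356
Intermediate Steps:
u(h) = 1
U = 10816 (U = 104**2 = 10816)
C(z, D) = D + D*z (C(z, D) = (1*z)*D + D = z*D + D = D*z + D = D + D*z)
(3391905 + 4187611)*(U + ((1014140 + C(103, -57)) + 975713)) = (3391905 + 4187611)*(10816 + ((1014140 - 57*(1 + 103)) + 975713)) = 7579516*(10816 + ((1014140 - 57*104) + 975713)) = 7579516*(10816 + ((1014140 - 5928) + 975713)) = 7579516*(10816 + (1008212 + 975713)) = 7579516*(10816 + 1983925) = 7579516*1994741 = 15119171325356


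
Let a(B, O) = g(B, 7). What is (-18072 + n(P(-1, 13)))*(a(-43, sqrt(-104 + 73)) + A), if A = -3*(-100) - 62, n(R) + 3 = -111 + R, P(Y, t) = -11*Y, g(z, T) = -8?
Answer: -4180250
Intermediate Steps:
a(B, O) = -8
n(R) = -114 + R (n(R) = -3 + (-111 + R) = -114 + R)
A = 238 (A = 300 - 62 = 238)
(-18072 + n(P(-1, 13)))*(a(-43, sqrt(-104 + 73)) + A) = (-18072 + (-114 - 11*(-1)))*(-8 + 238) = (-18072 + (-114 + 11))*230 = (-18072 - 103)*230 = -18175*230 = -4180250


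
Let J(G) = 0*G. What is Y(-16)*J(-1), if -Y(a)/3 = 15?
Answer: 0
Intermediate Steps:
J(G) = 0
Y(a) = -45 (Y(a) = -3*15 = -45)
Y(-16)*J(-1) = -45*0 = 0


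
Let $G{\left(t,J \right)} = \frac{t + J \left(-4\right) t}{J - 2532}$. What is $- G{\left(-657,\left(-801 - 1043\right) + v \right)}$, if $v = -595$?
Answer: $- \frac{2136783}{1657} \approx -1289.5$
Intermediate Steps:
$G{\left(t,J \right)} = \frac{t - 4 J t}{-2532 + J}$ ($G{\left(t,J \right)} = \frac{t + - 4 J t}{-2532 + J} = \frac{t - 4 J t}{-2532 + J}$)
$- G{\left(-657,\left(-801 - 1043\right) + v \right)} = - \frac{\left(-657\right) \left(1 - 4 \left(\left(-801 - 1043\right) - 595\right)\right)}{-2532 - 2439} = - \frac{\left(-657\right) \left(1 - 4 \left(-1844 - 595\right)\right)}{-2532 - 2439} = - \frac{\left(-657\right) \left(1 - -9756\right)}{-2532 - 2439} = - \frac{\left(-657\right) \left(1 + 9756\right)}{-4971} = - \frac{\left(-657\right) \left(-1\right) 9757}{4971} = \left(-1\right) \frac{2136783}{1657} = - \frac{2136783}{1657}$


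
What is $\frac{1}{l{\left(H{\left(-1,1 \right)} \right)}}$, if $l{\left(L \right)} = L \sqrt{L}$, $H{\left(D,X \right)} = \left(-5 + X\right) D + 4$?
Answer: $\frac{\sqrt{2}}{32} \approx 0.044194$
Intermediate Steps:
$H{\left(D,X \right)} = 4 + D \left(-5 + X\right)$ ($H{\left(D,X \right)} = D \left(-5 + X\right) + 4 = 4 + D \left(-5 + X\right)$)
$l{\left(L \right)} = L^{\frac{3}{2}}$
$\frac{1}{l{\left(H{\left(-1,1 \right)} \right)}} = \frac{1}{\left(4 - -5 - 1\right)^{\frac{3}{2}}} = \frac{1}{\left(4 + 5 - 1\right)^{\frac{3}{2}}} = \frac{1}{8^{\frac{3}{2}}} = \frac{1}{16 \sqrt{2}} = \frac{\sqrt{2}}{32}$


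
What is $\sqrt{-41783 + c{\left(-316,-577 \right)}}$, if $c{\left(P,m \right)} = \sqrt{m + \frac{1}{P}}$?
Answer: $\frac{\sqrt{-1043070812 + 158 i \sqrt{14404307}}}{158} \approx 0.058757 + 204.41 i$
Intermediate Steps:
$\sqrt{-41783 + c{\left(-316,-577 \right)}} = \sqrt{-41783 + \sqrt{-577 + \frac{1}{-316}}} = \sqrt{-41783 + \sqrt{-577 - \frac{1}{316}}} = \sqrt{-41783 + \sqrt{- \frac{182333}{316}}} = \sqrt{-41783 + \frac{i \sqrt{14404307}}{158}}$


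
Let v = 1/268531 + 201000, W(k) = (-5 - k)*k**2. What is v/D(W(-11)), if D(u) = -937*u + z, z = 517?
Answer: -53974731001/182532604595 ≈ -0.29570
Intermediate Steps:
W(k) = k**2*(-5 - k)
v = 53974731001/268531 (v = 1/268531 + 201000 = 53974731001/268531 ≈ 2.0100e+5)
D(u) = 517 - 937*u (D(u) = -937*u + 517 = 517 - 937*u)
v/D(W(-11)) = 53974731001/(268531*(517 - 937*(-11)**2*(-5 - 1*(-11)))) = 53974731001/(268531*(517 - 113377*(-5 + 11))) = 53974731001/(268531*(517 - 113377*6)) = 53974731001/(268531*(517 - 937*726)) = 53974731001/(268531*(517 - 680262)) = (53974731001/268531)/(-679745) = (53974731001/268531)*(-1/679745) = -53974731001/182532604595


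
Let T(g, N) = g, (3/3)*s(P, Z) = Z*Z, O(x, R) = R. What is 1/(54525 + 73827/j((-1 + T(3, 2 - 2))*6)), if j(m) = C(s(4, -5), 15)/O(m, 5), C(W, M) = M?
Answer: 1/79134 ≈ 1.2637e-5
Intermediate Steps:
s(P, Z) = Z² (s(P, Z) = Z*Z = Z²)
j(m) = 3 (j(m) = 15/5 = 15*(⅕) = 3)
1/(54525 + 73827/j((-1 + T(3, 2 - 2))*6)) = 1/(54525 + 73827/3) = 1/(54525 + 73827*(⅓)) = 1/(54525 + 24609) = 1/79134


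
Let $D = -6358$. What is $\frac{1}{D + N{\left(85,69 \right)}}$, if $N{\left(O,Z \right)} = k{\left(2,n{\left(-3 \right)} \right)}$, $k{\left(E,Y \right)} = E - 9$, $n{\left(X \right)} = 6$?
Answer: $- \frac{1}{6365} \approx -0.00015711$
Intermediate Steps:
$k{\left(E,Y \right)} = -9 + E$
$N{\left(O,Z \right)} = -7$ ($N{\left(O,Z \right)} = -9 + 2 = -7$)
$\frac{1}{D + N{\left(85,69 \right)}} = \frac{1}{-6358 - 7} = \frac{1}{-6365} = - \frac{1}{6365}$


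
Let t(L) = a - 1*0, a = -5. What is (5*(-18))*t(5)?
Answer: 450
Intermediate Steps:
t(L) = -5 (t(L) = -5 - 1*0 = -5 + 0 = -5)
(5*(-18))*t(5) = (5*(-18))*(-5) = -90*(-5) = 450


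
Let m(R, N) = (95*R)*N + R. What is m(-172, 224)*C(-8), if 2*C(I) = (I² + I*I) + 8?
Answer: -248902576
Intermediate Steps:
C(I) = 4 + I² (C(I) = ((I² + I*I) + 8)/2 = ((I² + I²) + 8)/2 = (2*I² + 8)/2 = (8 + 2*I²)/2 = 4 + I²)
m(R, N) = R + 95*N*R (m(R, N) = 95*N*R + R = R + 95*N*R)
m(-172, 224)*C(-8) = (-172*(1 + 95*224))*(4 + (-8)²) = (-172*(1 + 21280))*(4 + 64) = -172*21281*68 = -3660332*68 = -248902576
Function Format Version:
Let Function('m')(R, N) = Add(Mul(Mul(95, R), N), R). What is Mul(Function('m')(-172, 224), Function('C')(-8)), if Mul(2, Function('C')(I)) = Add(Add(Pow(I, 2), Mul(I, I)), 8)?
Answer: -248902576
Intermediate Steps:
Function('C')(I) = Add(4, Pow(I, 2)) (Function('C')(I) = Mul(Rational(1, 2), Add(Add(Pow(I, 2), Mul(I, I)), 8)) = Mul(Rational(1, 2), Add(Add(Pow(I, 2), Pow(I, 2)), 8)) = Mul(Rational(1, 2), Add(Mul(2, Pow(I, 2)), 8)) = Mul(Rational(1, 2), Add(8, Mul(2, Pow(I, 2)))) = Add(4, Pow(I, 2)))
Function('m')(R, N) = Add(R, Mul(95, N, R)) (Function('m')(R, N) = Add(Mul(95, N, R), R) = Add(R, Mul(95, N, R)))
Mul(Function('m')(-172, 224), Function('C')(-8)) = Mul(Mul(-172, Add(1, Mul(95, 224))), Add(4, Pow(-8, 2))) = Mul(Mul(-172, Add(1, 21280)), Add(4, 64)) = Mul(Mul(-172, 21281), 68) = Mul(-3660332, 68) = -248902576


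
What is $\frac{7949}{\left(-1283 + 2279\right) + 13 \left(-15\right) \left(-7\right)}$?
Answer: $\frac{7949}{2361} \approx 3.3668$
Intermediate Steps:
$\frac{7949}{\left(-1283 + 2279\right) + 13 \left(-15\right) \left(-7\right)} = \frac{7949}{996 - -1365} = \frac{7949}{996 + 1365} = \frac{7949}{2361}$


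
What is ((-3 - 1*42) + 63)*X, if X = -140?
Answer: -2520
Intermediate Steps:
((-3 - 1*42) + 63)*X = ((-3 - 1*42) + 63)*(-140) = ((-3 - 42) + 63)*(-140) = (-45 + 63)*(-140) = 18*(-140) = -2520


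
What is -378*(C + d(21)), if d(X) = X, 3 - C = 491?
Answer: 176526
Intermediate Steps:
C = -488 (C = 3 - 1*491 = 3 - 491 = -488)
-378*(C + d(21)) = -378*(-488 + 21) = -378*(-467) = 176526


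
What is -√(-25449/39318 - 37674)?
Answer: -I*√6471270027262/13106 ≈ -194.1*I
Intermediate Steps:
-√(-25449/39318 - 37674) = -√(-25449*1/39318 - 37674) = -√(-8483/13106 - 37674) = -√(-493763927/13106) = -I*√6471270027262/13106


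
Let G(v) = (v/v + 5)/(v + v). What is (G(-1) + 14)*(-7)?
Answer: -77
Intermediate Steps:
G(v) = 3/v (G(v) = (1 + 5)/((2*v)) = 6*(1/(2*v)) = 3/v)
(G(-1) + 14)*(-7) = (3/(-1) + 14)*(-7) = (3*(-1) + 14)*(-7) = (-3 + 14)*(-7) = 11*(-7) = -77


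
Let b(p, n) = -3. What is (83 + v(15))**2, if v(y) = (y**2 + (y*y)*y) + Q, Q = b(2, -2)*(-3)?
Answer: 13630864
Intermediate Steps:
Q = 9 (Q = -3*(-3) = 9)
v(y) = 9 + y**2 + y**3 (v(y) = (y**2 + (y*y)*y) + 9 = (y**2 + y**2*y) + 9 = (y**2 + y**3) + 9 = 9 + y**2 + y**3)
(83 + v(15))**2 = (83 + (9 + 15**2 + 15**3))**2 = (83 + (9 + 225 + 3375))**2 = (83 + 3609)**2 = 3692**2 = 13630864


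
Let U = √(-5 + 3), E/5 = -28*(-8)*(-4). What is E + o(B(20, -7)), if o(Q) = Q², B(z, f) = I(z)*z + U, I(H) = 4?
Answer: 1918 + 160*I*√2 ≈ 1918.0 + 226.27*I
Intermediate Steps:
E = -4480 (E = 5*(-28*(-8)*(-4)) = 5*(224*(-4)) = 5*(-896) = -4480)
U = I*√2 (U = √(-2) = I*√2 ≈ 1.4142*I)
B(z, f) = 4*z + I*√2
E + o(B(20, -7)) = -4480 + (4*20 + I*√2)² = -4480 + (80 + I*√2)²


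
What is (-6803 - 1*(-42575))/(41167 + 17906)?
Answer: 11924/19691 ≈ 0.60556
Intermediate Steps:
(-6803 - 1*(-42575))/(41167 + 17906) = (-6803 + 42575)/59073 = 35772*(1/59073) = 11924/19691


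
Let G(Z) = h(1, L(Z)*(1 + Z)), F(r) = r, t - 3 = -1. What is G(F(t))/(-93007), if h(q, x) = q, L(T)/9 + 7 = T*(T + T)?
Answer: -1/93007 ≈ -1.0752e-5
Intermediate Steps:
L(T) = -63 + 18*T**2 (L(T) = -63 + 9*(T*(T + T)) = -63 + 9*(T*(2*T)) = -63 + 9*(2*T**2) = -63 + 18*T**2)
t = 2 (t = 3 - 1 = 2)
G(Z) = 1
G(F(t))/(-93007) = 1/(-93007) = 1*(-1/93007) = -1/93007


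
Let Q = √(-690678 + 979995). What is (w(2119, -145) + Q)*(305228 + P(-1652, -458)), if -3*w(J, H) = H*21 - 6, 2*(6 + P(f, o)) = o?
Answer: 310177881 + 304993*√289317 ≈ 4.7423e+8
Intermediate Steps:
P(f, o) = -6 + o/2
w(J, H) = 2 - 7*H (w(J, H) = -(H*21 - 6)/3 = -(21*H - 6)/3 = -(-6 + 21*H)/3 = 2 - 7*H)
Q = √289317 ≈ 537.88
(w(2119, -145) + Q)*(305228 + P(-1652, -458)) = ((2 - 7*(-145)) + √289317)*(305228 + (-6 + (½)*(-458))) = ((2 + 1015) + √289317)*(305228 + (-6 - 229)) = (1017 + √289317)*(305228 - 235) = (1017 + √289317)*304993 = 310177881 + 304993*√289317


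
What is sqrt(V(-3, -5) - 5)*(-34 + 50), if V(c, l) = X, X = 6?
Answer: 16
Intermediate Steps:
V(c, l) = 6
sqrt(V(-3, -5) - 5)*(-34 + 50) = sqrt(6 - 5)*(-34 + 50) = sqrt(1)*16 = 1*16 = 16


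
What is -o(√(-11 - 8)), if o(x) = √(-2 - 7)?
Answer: -3*I ≈ -3.0*I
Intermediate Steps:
o(x) = 3*I (o(x) = √(-9) = 3*I)
-o(√(-11 - 8)) = -3*I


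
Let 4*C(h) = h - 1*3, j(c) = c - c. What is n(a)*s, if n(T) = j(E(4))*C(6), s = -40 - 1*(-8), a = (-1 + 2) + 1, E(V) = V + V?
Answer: 0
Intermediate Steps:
E(V) = 2*V
j(c) = 0
C(h) = -¾ + h/4 (C(h) = (h - 1*3)/4 = (h - 3)/4 = (-3 + h)/4 = -¾ + h/4)
a = 2 (a = 1 + 1 = 2)
s = -32 (s = -40 + 8 = -32)
n(T) = 0 (n(T) = 0*(-¾ + (¼)*6) = 0*(-¾ + 3/2) = 0*(¾) = 0)
n(a)*s = 0*(-32) = 0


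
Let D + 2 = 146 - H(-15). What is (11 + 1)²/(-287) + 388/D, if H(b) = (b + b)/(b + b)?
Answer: 90764/41041 ≈ 2.2115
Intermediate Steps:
H(b) = 1 (H(b) = (2*b)/((2*b)) = (2*b)*(1/(2*b)) = 1)
D = 143 (D = -2 + (146 - 1*1) = -2 + (146 - 1) = -2 + 145 = 143)
(11 + 1)²/(-287) + 388/D = (11 + 1)²/(-287) + 388/143 = 12²*(-1/287) + 388*(1/143) = 144*(-1/287) + 388/143 = -144/287 + 388/143 = 90764/41041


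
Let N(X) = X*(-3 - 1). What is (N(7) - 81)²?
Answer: 11881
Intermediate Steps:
N(X) = -4*X (N(X) = X*(-4) = -4*X)
(N(7) - 81)² = (-4*7 - 81)² = (-28 - 81)² = (-109)² = 11881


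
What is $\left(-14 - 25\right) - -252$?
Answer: $213$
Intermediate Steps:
$\left(-14 - 25\right) - -252 = \left(-14 - 25\right) + 252 = -39 + 252 = 213$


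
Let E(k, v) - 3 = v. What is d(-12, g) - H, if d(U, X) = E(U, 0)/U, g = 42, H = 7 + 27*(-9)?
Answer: 943/4 ≈ 235.75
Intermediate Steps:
E(k, v) = 3 + v
H = -236 (H = 7 - 243 = -236)
d(U, X) = 3/U (d(U, X) = (3 + 0)/U = 3/U)
d(-12, g) - H = 3/(-12) - 1*(-236) = 3*(-1/12) + 236 = -¼ + 236 = 943/4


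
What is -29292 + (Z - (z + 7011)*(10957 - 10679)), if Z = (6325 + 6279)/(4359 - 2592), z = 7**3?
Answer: -3664222364/1767 ≈ -2.0737e+6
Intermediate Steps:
z = 343
Z = 12604/1767 ≈ 7.1330
-29292 + (Z - (z + 7011)*(10957 - 10679)) = -29292 + (12604/1767 - (343 + 7011)*(10957 - 10679)) = -29292 + (12604/1767 - 7354*278) = -29292 + (12604/1767 - 1*2044412) = -29292 + (12604/1767 - 2044412) = -29292 - 3612463400/1767 = -3664222364/1767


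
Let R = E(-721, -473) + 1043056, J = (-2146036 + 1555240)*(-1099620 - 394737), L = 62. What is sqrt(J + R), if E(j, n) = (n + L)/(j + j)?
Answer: sqrt(1835789757243571654)/1442 ≈ 9.3961e+5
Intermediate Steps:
E(j, n) = (62 + n)/(2*j) (E(j, n) = (n + 62)/(j + j) = (62 + n)/((2*j)) = (62 + n)*(1/(2*j)) = (62 + n)/(2*j))
J = 882860138172 (J = -590796*(-1494357) = 882860138172)
R = 1504087163/1442 (R = (1/2)*(62 - 473)/(-721) + 1043056 = (1/2)*(-1/721)*(-411) + 1043056 = 411/1442 + 1043056 = 1504087163/1442 ≈ 1.0431e+6)
sqrt(J + R) = sqrt(882860138172 + 1504087163/1442) = sqrt(1273085823331187/1442) = sqrt(1835789757243571654)/1442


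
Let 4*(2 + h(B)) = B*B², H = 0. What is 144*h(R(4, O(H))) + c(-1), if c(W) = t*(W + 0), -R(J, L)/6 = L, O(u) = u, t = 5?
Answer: -293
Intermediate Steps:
R(J, L) = -6*L
h(B) = -2 + B³/4 (h(B) = -2 + (B*B²)/4 = -2 + B³/4)
c(W) = 5*W (c(W) = 5*(W + 0) = 5*W)
144*h(R(4, O(H))) + c(-1) = 144*(-2 + (-6*0)³/4) + 5*(-1) = 144*(-2 + (¼)*0³) - 5 = 144*(-2 + (¼)*0) - 5 = 144*(-2 + 0) - 5 = 144*(-2) - 5 = -288 - 5 = -293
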